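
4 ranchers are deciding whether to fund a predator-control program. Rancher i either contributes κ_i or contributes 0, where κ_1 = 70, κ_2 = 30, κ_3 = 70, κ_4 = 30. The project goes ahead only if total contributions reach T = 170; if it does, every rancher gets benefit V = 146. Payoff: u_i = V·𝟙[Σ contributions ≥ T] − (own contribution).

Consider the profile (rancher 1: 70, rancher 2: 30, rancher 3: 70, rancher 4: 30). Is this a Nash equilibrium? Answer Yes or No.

No

Total = 200 ≥ 170: provided.
Rancher 1 (pledges 70, payoff 76): dropping to 0 → total 130, payoff 0. No gain.
Rancher 2 (pledges 30, payoff 116): dropping to 0 → total 170, payoff 146. Profitable deviation.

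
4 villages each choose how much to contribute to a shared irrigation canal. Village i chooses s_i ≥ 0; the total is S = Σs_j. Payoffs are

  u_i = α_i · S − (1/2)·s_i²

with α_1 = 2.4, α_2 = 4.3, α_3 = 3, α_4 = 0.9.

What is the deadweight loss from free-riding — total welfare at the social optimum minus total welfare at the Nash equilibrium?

129.39

Village i's FOC: ∂u_i/∂s_i = α_i − s_i = 0, so s_i* = α_i.
NE contributions = (2.4, 4.3, 3, 0.9); S = 10.6.
W^NE = (Σα)·S − ½Σα_i² = 10.6² − ½·34.06 = 95.33.
Planner sets s_i = Σα_j = 10.6 for every i, so S^SO = 4·10.6 = 42.4.
W^SO = (Σα)·S^SO − ½·4·(Σα)² = (4/2)·10.6² = 224.72.
Deadweight loss = W^SO − W^NE = 129.39.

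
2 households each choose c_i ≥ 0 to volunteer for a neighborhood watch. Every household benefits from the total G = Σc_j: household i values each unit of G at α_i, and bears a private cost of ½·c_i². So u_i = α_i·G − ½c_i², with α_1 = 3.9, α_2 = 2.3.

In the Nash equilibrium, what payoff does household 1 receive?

Household i's FOC: ∂u_i/∂c_i = α_i − c_i = 0, so c_i* = α_i.
NE contributions = (3.9, 2.3); G = 6.2.
u_1 = α_1·G − ½·(c_1)² = 3.9·6.2 − ½·3.9² = 16.575.

16.575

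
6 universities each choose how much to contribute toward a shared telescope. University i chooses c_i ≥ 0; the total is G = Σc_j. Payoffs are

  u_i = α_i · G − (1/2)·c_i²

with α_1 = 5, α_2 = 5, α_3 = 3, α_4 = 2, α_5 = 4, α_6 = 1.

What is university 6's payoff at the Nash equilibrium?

University i's FOC: ∂u_i/∂c_i = α_i − c_i = 0, so c_i* = α_i.
NE contributions = (5, 5, 3, 2, 4, 1); G = 20.
u_6 = α_6·G − ½·(c_6)² = 1·20 − ½·1² = 19.5.

19.5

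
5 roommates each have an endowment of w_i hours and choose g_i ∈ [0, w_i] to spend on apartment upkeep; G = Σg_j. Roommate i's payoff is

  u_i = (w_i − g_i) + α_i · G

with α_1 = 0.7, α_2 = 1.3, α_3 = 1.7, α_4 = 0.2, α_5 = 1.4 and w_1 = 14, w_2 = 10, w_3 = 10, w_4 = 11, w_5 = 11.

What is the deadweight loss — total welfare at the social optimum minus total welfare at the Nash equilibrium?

107.5

∂u_i/∂g_i = α_i − 1, so roommate i contributes w_i if α_i > 1, else 0.
α_i > 1 for i ∈ {2, 3, 5}; NE contributions (0, 10, 10, 0, 11), G = 31.
W^NE = Σw_i − G^NE + (Σα_i)·G^NE = 56 + 4.3·31 = 189.3.
Planner: ∂(Σu_j)/∂g_i = Σα_j − 1 = 4.3 > 0, so everyone contributes w_i; G^SO = 56, W^SO = 56 + 4.3·56 = 296.8.
Deadweight loss = 107.5.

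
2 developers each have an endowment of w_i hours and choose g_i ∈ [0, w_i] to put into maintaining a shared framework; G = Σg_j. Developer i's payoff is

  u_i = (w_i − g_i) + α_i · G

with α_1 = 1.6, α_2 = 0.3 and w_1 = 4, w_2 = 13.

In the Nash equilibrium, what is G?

4

∂u_i/∂g_i = α_i − 1, so developer i contributes w_i if α_i > 1, else 0.
α_i > 1 for i ∈ {1}; NE contributions (4, 0), G = 4.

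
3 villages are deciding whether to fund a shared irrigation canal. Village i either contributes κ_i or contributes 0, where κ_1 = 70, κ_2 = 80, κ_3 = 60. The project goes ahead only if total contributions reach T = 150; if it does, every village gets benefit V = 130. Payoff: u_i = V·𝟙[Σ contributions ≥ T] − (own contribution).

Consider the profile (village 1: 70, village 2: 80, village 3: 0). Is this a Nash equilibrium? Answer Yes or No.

Yes

Total = 150 ≥ 150: provided.
Village 1 (pledges 70, payoff 60): dropping to 0 → total 80, payoff 0. No gain.
Village 2 (pledges 80, payoff 50): dropping to 0 → total 70, payoff 0. No gain.
Village 3 (pledges 0, payoff 130): pledging 60 → total 210, payoff 70. No gain.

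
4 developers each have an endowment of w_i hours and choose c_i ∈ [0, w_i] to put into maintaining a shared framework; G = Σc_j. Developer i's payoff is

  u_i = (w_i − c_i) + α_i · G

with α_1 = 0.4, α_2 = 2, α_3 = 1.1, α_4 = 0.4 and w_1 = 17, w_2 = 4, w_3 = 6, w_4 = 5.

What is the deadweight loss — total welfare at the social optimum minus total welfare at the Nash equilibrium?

63.8

∂u_i/∂c_i = α_i − 1, so developer i contributes w_i if α_i > 1, else 0.
α_i > 1 for i ∈ {2, 3}; NE contributions (0, 4, 6, 0), G = 10.
W^NE = Σw_i − G^NE + (Σα_i)·G^NE = 32 + 2.9·10 = 61.
Planner: ∂(Σu_j)/∂c_i = Σα_j − 1 = 2.9 > 0, so everyone contributes w_i; G^SO = 32, W^SO = 32 + 2.9·32 = 124.8.
Deadweight loss = 63.8.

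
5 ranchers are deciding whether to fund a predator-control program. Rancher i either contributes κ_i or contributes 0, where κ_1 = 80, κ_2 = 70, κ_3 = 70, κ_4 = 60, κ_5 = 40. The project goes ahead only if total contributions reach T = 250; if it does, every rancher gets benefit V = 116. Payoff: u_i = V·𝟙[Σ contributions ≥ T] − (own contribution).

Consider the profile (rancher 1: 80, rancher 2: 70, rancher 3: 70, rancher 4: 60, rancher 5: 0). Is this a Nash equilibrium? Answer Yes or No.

Total = 280 ≥ 250: provided.
Rancher 1 (pledges 80, payoff 36): dropping to 0 → total 200, payoff 0. No gain.
Rancher 2 (pledges 70, payoff 46): dropping to 0 → total 210, payoff 0. No gain.
Rancher 3 (pledges 70, payoff 46): dropping to 0 → total 210, payoff 0. No gain.
Rancher 4 (pledges 60, payoff 56): dropping to 0 → total 220, payoff 0. No gain.
Rancher 5 (pledges 0, payoff 116): pledging 40 → total 320, payoff 76. No gain.

Yes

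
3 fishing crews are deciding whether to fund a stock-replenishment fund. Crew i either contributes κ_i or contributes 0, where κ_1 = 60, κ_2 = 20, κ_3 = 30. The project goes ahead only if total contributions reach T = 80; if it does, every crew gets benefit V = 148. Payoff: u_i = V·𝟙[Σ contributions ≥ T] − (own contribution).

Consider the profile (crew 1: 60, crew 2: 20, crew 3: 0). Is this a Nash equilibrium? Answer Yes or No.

Yes

Total = 80 ≥ 80: provided.
Crew 1 (pledges 60, payoff 88): dropping to 0 → total 20, payoff 0. No gain.
Crew 2 (pledges 20, payoff 128): dropping to 0 → total 60, payoff 0. No gain.
Crew 3 (pledges 0, payoff 148): pledging 30 → total 110, payoff 118. No gain.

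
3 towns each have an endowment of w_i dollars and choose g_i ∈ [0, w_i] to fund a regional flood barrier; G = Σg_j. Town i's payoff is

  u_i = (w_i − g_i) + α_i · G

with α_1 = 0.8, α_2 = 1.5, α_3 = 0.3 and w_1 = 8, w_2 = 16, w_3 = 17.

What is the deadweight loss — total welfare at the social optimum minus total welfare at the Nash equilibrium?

∂u_i/∂g_i = α_i − 1, so town i contributes w_i if α_i > 1, else 0.
α_i > 1 for i ∈ {2}; NE contributions (0, 16, 0), G = 16.
W^NE = Σw_i − G^NE + (Σα_i)·G^NE = 41 + 1.6·16 = 66.6.
Planner: ∂(Σu_j)/∂g_i = Σα_j − 1 = 1.6 > 0, so everyone contributes w_i; G^SO = 41, W^SO = 41 + 1.6·41 = 106.6.
Deadweight loss = 40.

40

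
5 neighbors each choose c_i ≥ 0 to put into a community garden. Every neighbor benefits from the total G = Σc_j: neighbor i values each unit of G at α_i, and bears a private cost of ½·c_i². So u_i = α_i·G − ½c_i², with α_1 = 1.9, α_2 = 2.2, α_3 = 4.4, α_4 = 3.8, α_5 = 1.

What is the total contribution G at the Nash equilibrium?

Neighbor i's FOC: ∂u_i/∂c_i = α_i − c_i = 0, so c_i* = α_i.
NE contributions = (1.9, 2.2, 4.4, 3.8, 1); G = 13.3.

13.3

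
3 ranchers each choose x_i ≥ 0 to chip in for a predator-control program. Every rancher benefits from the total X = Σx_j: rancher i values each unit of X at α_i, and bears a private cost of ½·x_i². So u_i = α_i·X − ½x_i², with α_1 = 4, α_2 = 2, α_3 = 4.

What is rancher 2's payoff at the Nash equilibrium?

18

Rancher i's FOC: ∂u_i/∂x_i = α_i − x_i = 0, so x_i* = α_i.
NE contributions = (4, 2, 4); X = 10.
u_2 = α_2·X − ½·(x_2)² = 2·10 − ½·2² = 18.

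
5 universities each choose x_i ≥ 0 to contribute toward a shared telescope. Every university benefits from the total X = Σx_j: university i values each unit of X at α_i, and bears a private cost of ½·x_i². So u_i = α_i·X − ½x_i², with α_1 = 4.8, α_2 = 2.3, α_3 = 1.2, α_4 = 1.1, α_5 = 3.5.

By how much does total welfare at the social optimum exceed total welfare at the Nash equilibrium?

271.23

University i's FOC: ∂u_i/∂x_i = α_i − x_i = 0, so x_i* = α_i.
NE contributions = (4.8, 2.3, 1.2, 1.1, 3.5); X = 12.9.
W^NE = (Σα)·X − ½Σα_i² = 12.9² − ½·43.23 = 144.795.
Planner sets x_i = Σα_j = 12.9 for every i, so X^SO = 5·12.9 = 64.5.
W^SO = (Σα)·X^SO − ½·5·(Σα)² = (5/2)·12.9² = 416.025.
Deadweight loss = W^SO − W^NE = 271.23.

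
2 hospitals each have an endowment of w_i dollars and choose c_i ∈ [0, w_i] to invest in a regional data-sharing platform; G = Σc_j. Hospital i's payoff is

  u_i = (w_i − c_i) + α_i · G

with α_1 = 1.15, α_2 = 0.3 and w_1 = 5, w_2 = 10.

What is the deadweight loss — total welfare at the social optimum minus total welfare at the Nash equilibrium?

4.5

∂u_i/∂c_i = α_i − 1, so hospital i contributes w_i if α_i > 1, else 0.
α_i > 1 for i ∈ {1}; NE contributions (5, 0), G = 5.
W^NE = Σw_i − G^NE + (Σα_i)·G^NE = 15 + 0.45·5 = 17.25.
Planner: ∂(Σu_j)/∂c_i = Σα_j − 1 = 0.45 > 0, so everyone contributes w_i; G^SO = 15, W^SO = 15 + 0.45·15 = 21.75.
Deadweight loss = 4.5.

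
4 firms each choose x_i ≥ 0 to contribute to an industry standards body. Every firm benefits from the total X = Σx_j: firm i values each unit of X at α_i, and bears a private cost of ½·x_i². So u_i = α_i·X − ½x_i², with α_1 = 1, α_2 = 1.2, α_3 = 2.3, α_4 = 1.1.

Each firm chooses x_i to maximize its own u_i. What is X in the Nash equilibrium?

Firm i's FOC: ∂u_i/∂x_i = α_i − x_i = 0, so x_i* = α_i.
NE contributions = (1, 1.2, 2.3, 1.1); X = 5.6.

5.6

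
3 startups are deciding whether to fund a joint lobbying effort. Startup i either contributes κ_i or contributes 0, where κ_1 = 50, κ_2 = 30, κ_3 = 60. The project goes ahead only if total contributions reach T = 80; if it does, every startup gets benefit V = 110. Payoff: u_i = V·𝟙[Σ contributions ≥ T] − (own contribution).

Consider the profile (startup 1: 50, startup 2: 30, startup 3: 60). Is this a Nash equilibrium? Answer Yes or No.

No

Total = 140 ≥ 80: provided.
Startup 1 (pledges 50, payoff 60): dropping to 0 → total 90, payoff 110. Profitable deviation.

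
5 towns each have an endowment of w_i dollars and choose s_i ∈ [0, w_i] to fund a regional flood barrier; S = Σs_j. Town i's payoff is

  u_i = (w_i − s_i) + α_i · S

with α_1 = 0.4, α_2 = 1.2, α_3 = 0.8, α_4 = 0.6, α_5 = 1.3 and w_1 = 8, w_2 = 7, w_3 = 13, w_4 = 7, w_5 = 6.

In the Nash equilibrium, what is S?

∂u_i/∂s_i = α_i − 1, so town i contributes w_i if α_i > 1, else 0.
α_i > 1 for i ∈ {2, 5}; NE contributions (0, 7, 0, 0, 6), S = 13.

13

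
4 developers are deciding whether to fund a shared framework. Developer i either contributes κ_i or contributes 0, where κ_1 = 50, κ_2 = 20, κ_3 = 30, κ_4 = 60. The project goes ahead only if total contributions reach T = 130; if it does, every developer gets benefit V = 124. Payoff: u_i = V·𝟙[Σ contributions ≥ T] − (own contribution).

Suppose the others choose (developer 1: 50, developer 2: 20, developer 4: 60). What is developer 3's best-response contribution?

Others' total = 130 ≥ 130; contributing adds cost 30 for no extra benefit.
Best response: 0.

0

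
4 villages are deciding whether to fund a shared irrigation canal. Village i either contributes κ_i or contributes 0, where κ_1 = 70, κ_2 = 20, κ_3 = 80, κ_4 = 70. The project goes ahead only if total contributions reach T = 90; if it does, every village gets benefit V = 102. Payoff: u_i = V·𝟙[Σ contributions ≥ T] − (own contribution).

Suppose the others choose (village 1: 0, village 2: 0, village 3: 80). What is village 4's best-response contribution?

70

Others' total = 80. Contributing 70 brings total to 150 ≥ 90: gain V − κ_4 = 32.
Best response: 70.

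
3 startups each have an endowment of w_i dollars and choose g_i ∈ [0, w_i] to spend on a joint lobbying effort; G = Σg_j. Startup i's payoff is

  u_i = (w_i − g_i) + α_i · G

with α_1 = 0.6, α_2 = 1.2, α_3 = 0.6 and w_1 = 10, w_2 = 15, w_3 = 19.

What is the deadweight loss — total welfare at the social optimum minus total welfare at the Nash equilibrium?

40.6

∂u_i/∂g_i = α_i − 1, so startup i contributes w_i if α_i > 1, else 0.
α_i > 1 for i ∈ {2}; NE contributions (0, 15, 0), G = 15.
W^NE = Σw_i − G^NE + (Σα_i)·G^NE = 44 + 1.4·15 = 65.
Planner: ∂(Σu_j)/∂g_i = Σα_j − 1 = 1.4 > 0, so everyone contributes w_i; G^SO = 44, W^SO = 44 + 1.4·44 = 105.6.
Deadweight loss = 40.6.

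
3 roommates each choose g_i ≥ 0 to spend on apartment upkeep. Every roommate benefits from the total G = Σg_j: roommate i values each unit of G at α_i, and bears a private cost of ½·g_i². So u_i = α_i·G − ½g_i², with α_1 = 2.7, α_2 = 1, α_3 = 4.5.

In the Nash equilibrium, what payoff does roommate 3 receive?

Roommate i's FOC: ∂u_i/∂g_i = α_i − g_i = 0, so g_i* = α_i.
NE contributions = (2.7, 1, 4.5); G = 8.2.
u_3 = α_3·G − ½·(g_3)² = 4.5·8.2 − ½·4.5² = 26.775.

26.775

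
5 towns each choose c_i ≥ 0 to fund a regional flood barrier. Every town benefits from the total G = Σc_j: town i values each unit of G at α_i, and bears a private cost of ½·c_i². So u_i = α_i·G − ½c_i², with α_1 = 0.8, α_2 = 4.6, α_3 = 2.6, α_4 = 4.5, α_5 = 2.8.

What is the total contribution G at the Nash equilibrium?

Town i's FOC: ∂u_i/∂c_i = α_i − c_i = 0, so c_i* = α_i.
NE contributions = (0.8, 4.6, 2.6, 4.5, 2.8); G = 15.3.

15.3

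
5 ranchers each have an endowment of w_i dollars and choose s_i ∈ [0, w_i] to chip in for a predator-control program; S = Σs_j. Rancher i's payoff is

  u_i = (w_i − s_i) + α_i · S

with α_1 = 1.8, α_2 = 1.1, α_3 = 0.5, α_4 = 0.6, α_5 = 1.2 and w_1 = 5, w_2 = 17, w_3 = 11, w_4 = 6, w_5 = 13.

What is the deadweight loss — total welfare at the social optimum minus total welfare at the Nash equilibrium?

∂u_i/∂s_i = α_i − 1, so rancher i contributes w_i if α_i > 1, else 0.
α_i > 1 for i ∈ {1, 2, 5}; NE contributions (5, 17, 0, 0, 13), S = 35.
W^NE = Σw_i − S^NE + (Σα_i)·S^NE = 52 + 4.2·35 = 199.
Planner: ∂(Σu_j)/∂s_i = Σα_j − 1 = 4.2 > 0, so everyone contributes w_i; S^SO = 52, W^SO = 52 + 4.2·52 = 270.4.
Deadweight loss = 71.4.

71.4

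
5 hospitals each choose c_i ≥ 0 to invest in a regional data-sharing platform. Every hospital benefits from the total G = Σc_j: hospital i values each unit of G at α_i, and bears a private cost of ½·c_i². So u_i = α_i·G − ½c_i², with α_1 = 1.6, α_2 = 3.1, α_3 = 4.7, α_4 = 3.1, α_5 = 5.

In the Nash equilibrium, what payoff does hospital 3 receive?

71.205

Hospital i's FOC: ∂u_i/∂c_i = α_i − c_i = 0, so c_i* = α_i.
NE contributions = (1.6, 3.1, 4.7, 3.1, 5); G = 17.5.
u_3 = α_3·G − ½·(c_3)² = 4.7·17.5 − ½·4.7² = 71.205.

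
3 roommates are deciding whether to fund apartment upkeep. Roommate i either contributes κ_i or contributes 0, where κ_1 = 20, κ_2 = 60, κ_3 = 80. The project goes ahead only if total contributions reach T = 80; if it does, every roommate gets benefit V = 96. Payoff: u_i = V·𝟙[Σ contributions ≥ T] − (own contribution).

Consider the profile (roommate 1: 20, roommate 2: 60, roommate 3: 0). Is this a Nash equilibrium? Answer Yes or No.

Yes

Total = 80 ≥ 80: provided.
Roommate 1 (pledges 20, payoff 76): dropping to 0 → total 60, payoff 0. No gain.
Roommate 2 (pledges 60, payoff 36): dropping to 0 → total 20, payoff 0. No gain.
Roommate 3 (pledges 0, payoff 96): pledging 80 → total 160, payoff 16. No gain.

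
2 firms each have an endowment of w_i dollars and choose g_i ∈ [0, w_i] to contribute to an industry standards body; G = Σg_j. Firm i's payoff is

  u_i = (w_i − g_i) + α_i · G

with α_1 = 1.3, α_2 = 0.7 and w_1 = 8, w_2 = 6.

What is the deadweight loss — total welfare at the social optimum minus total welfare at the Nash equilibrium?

6

∂u_i/∂g_i = α_i − 1, so firm i contributes w_i if α_i > 1, else 0.
α_i > 1 for i ∈ {1}; NE contributions (8, 0), G = 8.
W^NE = Σw_i − G^NE + (Σα_i)·G^NE = 14 + 1·8 = 22.
Planner: ∂(Σu_j)/∂g_i = Σα_j − 1 = 1 > 0, so everyone contributes w_i; G^SO = 14, W^SO = 14 + 1·14 = 28.
Deadweight loss = 6.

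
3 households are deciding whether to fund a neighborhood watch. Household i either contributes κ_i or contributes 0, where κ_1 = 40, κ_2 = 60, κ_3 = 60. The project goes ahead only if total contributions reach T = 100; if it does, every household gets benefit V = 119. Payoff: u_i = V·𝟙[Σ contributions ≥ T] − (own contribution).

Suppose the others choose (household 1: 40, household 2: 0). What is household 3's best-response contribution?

60

Others' total = 40. Contributing 60 brings total to 100 ≥ 100: gain V − κ_3 = 59.
Best response: 60.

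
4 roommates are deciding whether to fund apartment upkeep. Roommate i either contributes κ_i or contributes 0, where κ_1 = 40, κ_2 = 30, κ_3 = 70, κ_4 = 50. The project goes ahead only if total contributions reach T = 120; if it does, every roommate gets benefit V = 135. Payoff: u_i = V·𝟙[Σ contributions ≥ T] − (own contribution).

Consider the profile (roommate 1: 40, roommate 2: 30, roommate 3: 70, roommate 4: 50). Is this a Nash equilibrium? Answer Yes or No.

Total = 190 ≥ 120: provided.
Roommate 1 (pledges 40, payoff 95): dropping to 0 → total 150, payoff 135. Profitable deviation.

No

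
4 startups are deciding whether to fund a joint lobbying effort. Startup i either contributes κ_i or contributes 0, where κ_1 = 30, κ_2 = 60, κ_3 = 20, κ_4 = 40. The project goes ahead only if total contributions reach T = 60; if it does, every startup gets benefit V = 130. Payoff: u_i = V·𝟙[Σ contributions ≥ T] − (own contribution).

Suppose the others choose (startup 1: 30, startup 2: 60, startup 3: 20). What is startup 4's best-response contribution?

0

Others' total = 110 ≥ 60; contributing adds cost 40 for no extra benefit.
Best response: 0.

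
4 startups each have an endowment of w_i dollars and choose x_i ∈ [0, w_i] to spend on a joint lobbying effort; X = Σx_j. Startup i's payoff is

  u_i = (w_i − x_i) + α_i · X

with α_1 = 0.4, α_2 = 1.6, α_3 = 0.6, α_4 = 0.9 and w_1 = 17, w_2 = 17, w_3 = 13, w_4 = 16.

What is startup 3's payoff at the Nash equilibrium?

∂u_i/∂x_i = α_i − 1, so startup i contributes w_i if α_i > 1, else 0.
α_i > 1 for i ∈ {2}; NE contributions (0, 17, 0, 0), X = 17.
u_3 = (13 − 0) + 0.6·17 = 23.2.

23.2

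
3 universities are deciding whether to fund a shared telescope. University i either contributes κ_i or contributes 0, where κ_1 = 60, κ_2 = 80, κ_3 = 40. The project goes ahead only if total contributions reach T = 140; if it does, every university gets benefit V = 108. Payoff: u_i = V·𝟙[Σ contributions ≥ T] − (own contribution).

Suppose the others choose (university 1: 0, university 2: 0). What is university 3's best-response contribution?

Others' total = 0. Even contributing 40 gives 40 < 140: no benefit either way.
Best response: 0.

0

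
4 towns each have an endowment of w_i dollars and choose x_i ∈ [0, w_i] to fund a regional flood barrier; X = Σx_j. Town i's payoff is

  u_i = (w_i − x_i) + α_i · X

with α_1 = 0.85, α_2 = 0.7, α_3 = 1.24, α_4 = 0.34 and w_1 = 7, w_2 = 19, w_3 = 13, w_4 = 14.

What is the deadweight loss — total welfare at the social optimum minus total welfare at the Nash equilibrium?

∂u_i/∂x_i = α_i − 1, so town i contributes w_i if α_i > 1, else 0.
α_i > 1 for i ∈ {3}; NE contributions (0, 0, 13, 0), X = 13.
W^NE = Σw_i − X^NE + (Σα_i)·X^NE = 53 + 2.13·13 = 80.69.
Planner: ∂(Σu_j)/∂x_i = Σα_j − 1 = 2.13 > 0, so everyone contributes w_i; X^SO = 53, W^SO = 53 + 2.13·53 = 165.89.
Deadweight loss = 85.2.

85.2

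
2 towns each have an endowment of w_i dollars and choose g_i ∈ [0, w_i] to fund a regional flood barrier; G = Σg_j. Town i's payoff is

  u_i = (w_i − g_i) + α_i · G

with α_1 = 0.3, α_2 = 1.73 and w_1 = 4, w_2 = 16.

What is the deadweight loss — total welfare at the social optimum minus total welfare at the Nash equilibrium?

∂u_i/∂g_i = α_i − 1, so town i contributes w_i if α_i > 1, else 0.
α_i > 1 for i ∈ {2}; NE contributions (0, 16), G = 16.
W^NE = Σw_i − G^NE + (Σα_i)·G^NE = 20 + 1.03·16 = 36.48.
Planner: ∂(Σu_j)/∂g_i = Σα_j − 1 = 1.03 > 0, so everyone contributes w_i; G^SO = 20, W^SO = 20 + 1.03·20 = 40.6.
Deadweight loss = 4.12.

4.12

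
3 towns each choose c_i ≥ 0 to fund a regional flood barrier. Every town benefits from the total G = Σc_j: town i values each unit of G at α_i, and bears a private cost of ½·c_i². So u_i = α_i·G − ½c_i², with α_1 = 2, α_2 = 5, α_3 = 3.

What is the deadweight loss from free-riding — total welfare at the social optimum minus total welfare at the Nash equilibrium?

69

Town i's FOC: ∂u_i/∂c_i = α_i − c_i = 0, so c_i* = α_i.
NE contributions = (2, 5, 3); G = 10.
W^NE = (Σα)·G − ½Σα_i² = 10² − ½·38 = 81.
Planner sets c_i = Σα_j = 10 for every i, so G^SO = 3·10 = 30.
W^SO = (Σα)·G^SO − ½·3·(Σα)² = (3/2)·10² = 150.
Deadweight loss = W^SO − W^NE = 69.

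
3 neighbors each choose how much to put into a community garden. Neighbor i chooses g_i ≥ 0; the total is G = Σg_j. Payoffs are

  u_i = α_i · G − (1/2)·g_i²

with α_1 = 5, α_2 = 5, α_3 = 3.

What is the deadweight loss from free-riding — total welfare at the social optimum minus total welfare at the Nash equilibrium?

114

Neighbor i's FOC: ∂u_i/∂g_i = α_i − g_i = 0, so g_i* = α_i.
NE contributions = (5, 5, 3); G = 13.
W^NE = (Σα)·G − ½Σα_i² = 13² − ½·59 = 139.5.
Planner sets g_i = Σα_j = 13 for every i, so G^SO = 3·13 = 39.
W^SO = (Σα)·G^SO − ½·3·(Σα)² = (3/2)·13² = 253.5.
Deadweight loss = W^SO − W^NE = 114.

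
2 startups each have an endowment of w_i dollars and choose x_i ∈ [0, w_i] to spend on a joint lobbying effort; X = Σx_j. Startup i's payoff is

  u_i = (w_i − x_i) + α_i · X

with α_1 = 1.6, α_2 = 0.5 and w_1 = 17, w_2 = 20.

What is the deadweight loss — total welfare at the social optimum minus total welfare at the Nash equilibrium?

∂u_i/∂x_i = α_i − 1, so startup i contributes w_i if α_i > 1, else 0.
α_i > 1 for i ∈ {1}; NE contributions (17, 0), X = 17.
W^NE = Σw_i − X^NE + (Σα_i)·X^NE = 37 + 1.1·17 = 55.7.
Planner: ∂(Σu_j)/∂x_i = Σα_j − 1 = 1.1 > 0, so everyone contributes w_i; X^SO = 37, W^SO = 37 + 1.1·37 = 77.7.
Deadweight loss = 22.

22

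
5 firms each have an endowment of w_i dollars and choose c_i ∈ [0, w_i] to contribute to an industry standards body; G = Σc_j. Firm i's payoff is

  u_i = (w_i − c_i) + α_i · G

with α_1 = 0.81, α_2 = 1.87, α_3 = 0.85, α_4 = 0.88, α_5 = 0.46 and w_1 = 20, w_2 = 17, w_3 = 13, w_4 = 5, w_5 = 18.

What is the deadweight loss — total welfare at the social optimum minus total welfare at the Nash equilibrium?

216.72

∂u_i/∂c_i = α_i − 1, so firm i contributes w_i if α_i > 1, else 0.
α_i > 1 for i ∈ {2}; NE contributions (0, 17, 0, 0, 0), G = 17.
W^NE = Σw_i − G^NE + (Σα_i)·G^NE = 73 + 3.87·17 = 138.79.
Planner: ∂(Σu_j)/∂c_i = Σα_j − 1 = 3.87 > 0, so everyone contributes w_i; G^SO = 73, W^SO = 73 + 3.87·73 = 355.51.
Deadweight loss = 216.72.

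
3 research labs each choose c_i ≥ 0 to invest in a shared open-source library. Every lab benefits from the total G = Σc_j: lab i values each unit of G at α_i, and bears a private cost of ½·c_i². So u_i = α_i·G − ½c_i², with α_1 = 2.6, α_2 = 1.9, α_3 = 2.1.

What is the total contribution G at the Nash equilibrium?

6.6

Lab i's FOC: ∂u_i/∂c_i = α_i − c_i = 0, so c_i* = α_i.
NE contributions = (2.6, 1.9, 2.1); G = 6.6.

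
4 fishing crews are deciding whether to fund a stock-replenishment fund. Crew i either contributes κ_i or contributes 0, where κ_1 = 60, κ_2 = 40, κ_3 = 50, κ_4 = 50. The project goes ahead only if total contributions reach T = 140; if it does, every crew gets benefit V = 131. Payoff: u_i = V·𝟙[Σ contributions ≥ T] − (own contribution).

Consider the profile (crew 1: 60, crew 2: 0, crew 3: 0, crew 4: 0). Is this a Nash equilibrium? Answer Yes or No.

Total = 60 < 140: not provided.
Crew 1 (pledges 60, payoff -60): dropping to 0 → total 0, payoff 0. Profitable deviation.

No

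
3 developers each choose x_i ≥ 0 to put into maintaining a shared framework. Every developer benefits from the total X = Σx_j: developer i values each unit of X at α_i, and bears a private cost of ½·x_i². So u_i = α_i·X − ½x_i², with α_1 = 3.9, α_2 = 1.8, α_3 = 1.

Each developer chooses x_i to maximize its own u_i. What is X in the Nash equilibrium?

6.7

Developer i's FOC: ∂u_i/∂x_i = α_i − x_i = 0, so x_i* = α_i.
NE contributions = (3.9, 1.8, 1); X = 6.7.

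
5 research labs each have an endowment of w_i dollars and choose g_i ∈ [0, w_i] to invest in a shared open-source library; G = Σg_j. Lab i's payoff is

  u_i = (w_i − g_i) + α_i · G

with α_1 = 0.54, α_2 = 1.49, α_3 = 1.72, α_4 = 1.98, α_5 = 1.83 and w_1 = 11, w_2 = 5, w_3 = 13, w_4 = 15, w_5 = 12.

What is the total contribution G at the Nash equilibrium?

45

∂u_i/∂g_i = α_i − 1, so lab i contributes w_i if α_i > 1, else 0.
α_i > 1 for i ∈ {2, 3, 4, 5}; NE contributions (0, 5, 13, 15, 12), G = 45.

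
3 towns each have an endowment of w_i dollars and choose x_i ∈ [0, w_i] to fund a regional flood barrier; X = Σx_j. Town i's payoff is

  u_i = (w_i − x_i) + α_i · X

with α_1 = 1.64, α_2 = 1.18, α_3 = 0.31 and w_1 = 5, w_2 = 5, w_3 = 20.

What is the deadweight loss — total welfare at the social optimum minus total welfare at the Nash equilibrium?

∂u_i/∂x_i = α_i − 1, so town i contributes w_i if α_i > 1, else 0.
α_i > 1 for i ∈ {1, 2}; NE contributions (5, 5, 0), X = 10.
W^NE = Σw_i − X^NE + (Σα_i)·X^NE = 30 + 2.13·10 = 51.3.
Planner: ∂(Σu_j)/∂x_i = Σα_j − 1 = 2.13 > 0, so everyone contributes w_i; X^SO = 30, W^SO = 30 + 2.13·30 = 93.9.
Deadweight loss = 42.6.

42.6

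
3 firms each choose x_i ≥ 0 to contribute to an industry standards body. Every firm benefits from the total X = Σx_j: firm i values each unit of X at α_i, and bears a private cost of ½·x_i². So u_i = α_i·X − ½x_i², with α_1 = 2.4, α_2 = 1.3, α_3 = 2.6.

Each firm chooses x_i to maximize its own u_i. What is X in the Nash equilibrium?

Firm i's FOC: ∂u_i/∂x_i = α_i − x_i = 0, so x_i* = α_i.
NE contributions = (2.4, 1.3, 2.6); X = 6.3.

6.3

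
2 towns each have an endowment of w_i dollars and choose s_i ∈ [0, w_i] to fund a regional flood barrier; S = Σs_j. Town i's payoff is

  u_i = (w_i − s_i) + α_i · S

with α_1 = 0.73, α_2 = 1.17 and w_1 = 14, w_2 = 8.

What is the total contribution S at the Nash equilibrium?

8

∂u_i/∂s_i = α_i − 1, so town i contributes w_i if α_i > 1, else 0.
α_i > 1 for i ∈ {2}; NE contributions (0, 8), S = 8.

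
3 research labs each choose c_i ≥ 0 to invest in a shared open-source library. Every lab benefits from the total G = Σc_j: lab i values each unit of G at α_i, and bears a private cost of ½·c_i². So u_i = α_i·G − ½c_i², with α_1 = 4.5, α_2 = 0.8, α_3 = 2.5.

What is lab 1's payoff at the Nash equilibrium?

Lab i's FOC: ∂u_i/∂c_i = α_i − c_i = 0, so c_i* = α_i.
NE contributions = (4.5, 0.8, 2.5); G = 7.8.
u_1 = α_1·G − ½·(c_1)² = 4.5·7.8 − ½·4.5² = 24.975.

24.975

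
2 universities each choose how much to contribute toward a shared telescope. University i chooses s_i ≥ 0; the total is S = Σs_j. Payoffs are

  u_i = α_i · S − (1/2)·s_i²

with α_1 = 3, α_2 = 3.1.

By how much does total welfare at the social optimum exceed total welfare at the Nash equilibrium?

9.305

University i's FOC: ∂u_i/∂s_i = α_i − s_i = 0, so s_i* = α_i.
NE contributions = (3, 3.1); S = 6.1.
W^NE = (Σα)·S − ½Σα_i² = 6.1² − ½·18.61 = 27.905.
Planner sets s_i = Σα_j = 6.1 for every i, so S^SO = 2·6.1 = 12.2.
W^SO = (Σα)·S^SO − ½·2·(Σα)² = (2/2)·6.1² = 37.21.
Deadweight loss = W^SO − W^NE = 9.305.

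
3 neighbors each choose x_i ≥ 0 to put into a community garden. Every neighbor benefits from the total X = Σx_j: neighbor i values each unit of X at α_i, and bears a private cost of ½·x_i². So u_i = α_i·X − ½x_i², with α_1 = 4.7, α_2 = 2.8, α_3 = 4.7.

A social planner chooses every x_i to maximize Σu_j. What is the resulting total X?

36.6

Planner FOC: ∂(Σu_j)/∂x_i = (Σα_j) − x_i = 0, so x_i^SO = Σα_j = 12.2 for every i; X^SO = 36.6.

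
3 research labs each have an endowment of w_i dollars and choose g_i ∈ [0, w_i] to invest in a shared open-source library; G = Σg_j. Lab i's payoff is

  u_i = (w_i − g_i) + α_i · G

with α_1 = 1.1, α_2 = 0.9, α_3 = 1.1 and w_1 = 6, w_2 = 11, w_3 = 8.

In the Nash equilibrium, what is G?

∂u_i/∂g_i = α_i − 1, so lab i contributes w_i if α_i > 1, else 0.
α_i > 1 for i ∈ {1, 3}; NE contributions (6, 0, 8), G = 14.

14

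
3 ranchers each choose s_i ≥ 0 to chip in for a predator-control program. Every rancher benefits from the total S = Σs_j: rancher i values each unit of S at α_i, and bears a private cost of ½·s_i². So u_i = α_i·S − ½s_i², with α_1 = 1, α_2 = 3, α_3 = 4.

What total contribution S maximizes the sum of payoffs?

Planner FOC: ∂(Σu_j)/∂s_i = (Σα_j) − s_i = 0, so s_i^SO = Σα_j = 8 for every i; S^SO = 24.

24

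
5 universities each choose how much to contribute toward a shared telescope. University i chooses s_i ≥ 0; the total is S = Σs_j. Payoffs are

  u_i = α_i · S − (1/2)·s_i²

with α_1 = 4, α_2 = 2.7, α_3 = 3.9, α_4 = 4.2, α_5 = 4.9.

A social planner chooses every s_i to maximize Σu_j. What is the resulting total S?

Planner FOC: ∂(Σu_j)/∂s_i = (Σα_j) − s_i = 0, so s_i^SO = Σα_j = 19.7 for every i; S^SO = 98.5.

98.5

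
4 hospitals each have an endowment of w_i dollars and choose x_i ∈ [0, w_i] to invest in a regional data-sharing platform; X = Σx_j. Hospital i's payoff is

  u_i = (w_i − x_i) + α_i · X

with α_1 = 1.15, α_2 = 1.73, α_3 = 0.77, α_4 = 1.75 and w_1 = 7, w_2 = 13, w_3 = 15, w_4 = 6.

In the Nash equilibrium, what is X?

∂u_i/∂x_i = α_i − 1, so hospital i contributes w_i if α_i > 1, else 0.
α_i > 1 for i ∈ {1, 2, 4}; NE contributions (7, 13, 0, 6), X = 26.

26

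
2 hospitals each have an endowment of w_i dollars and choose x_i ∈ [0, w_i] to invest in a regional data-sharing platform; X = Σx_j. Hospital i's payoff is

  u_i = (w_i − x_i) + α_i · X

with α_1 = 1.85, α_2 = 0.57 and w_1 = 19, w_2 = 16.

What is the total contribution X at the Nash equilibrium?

19

∂u_i/∂x_i = α_i − 1, so hospital i contributes w_i if α_i > 1, else 0.
α_i > 1 for i ∈ {1}; NE contributions (19, 0), X = 19.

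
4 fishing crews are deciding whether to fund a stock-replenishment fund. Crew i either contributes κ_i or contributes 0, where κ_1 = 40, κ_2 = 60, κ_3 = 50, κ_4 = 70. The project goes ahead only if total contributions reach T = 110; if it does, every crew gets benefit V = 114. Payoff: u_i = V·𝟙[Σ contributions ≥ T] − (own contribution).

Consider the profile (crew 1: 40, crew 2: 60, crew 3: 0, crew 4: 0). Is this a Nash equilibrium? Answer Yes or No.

No

Total = 100 < 110: not provided.
Crew 1 (pledges 40, payoff -40): dropping to 0 → total 60, payoff 0. Profitable deviation.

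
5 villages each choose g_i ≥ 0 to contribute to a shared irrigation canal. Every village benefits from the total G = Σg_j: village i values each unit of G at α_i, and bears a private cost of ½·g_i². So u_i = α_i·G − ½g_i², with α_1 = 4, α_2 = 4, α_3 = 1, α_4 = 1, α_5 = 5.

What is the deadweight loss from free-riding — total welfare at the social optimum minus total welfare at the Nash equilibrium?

Village i's FOC: ∂u_i/∂g_i = α_i − g_i = 0, so g_i* = α_i.
NE contributions = (4, 4, 1, 1, 5); G = 15.
W^NE = (Σα)·G − ½Σα_i² = 15² − ½·59 = 195.5.
Planner sets g_i = Σα_j = 15 for every i, so G^SO = 5·15 = 75.
W^SO = (Σα)·G^SO − ½·5·(Σα)² = (5/2)·15² = 562.5.
Deadweight loss = W^SO − W^NE = 367.

367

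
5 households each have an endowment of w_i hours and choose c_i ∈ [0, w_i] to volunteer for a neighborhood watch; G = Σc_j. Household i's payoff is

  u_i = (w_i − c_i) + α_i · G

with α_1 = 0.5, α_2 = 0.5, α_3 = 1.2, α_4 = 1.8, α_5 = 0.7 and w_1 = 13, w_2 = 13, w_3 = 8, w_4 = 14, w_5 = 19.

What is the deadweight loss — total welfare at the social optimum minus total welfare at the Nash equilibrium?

166.5

∂u_i/∂c_i = α_i − 1, so household i contributes w_i if α_i > 1, else 0.
α_i > 1 for i ∈ {3, 4}; NE contributions (0, 0, 8, 14, 0), G = 22.
W^NE = Σw_i − G^NE + (Σα_i)·G^NE = 67 + 3.7·22 = 148.4.
Planner: ∂(Σu_j)/∂c_i = Σα_j − 1 = 3.7 > 0, so everyone contributes w_i; G^SO = 67, W^SO = 67 + 3.7·67 = 314.9.
Deadweight loss = 166.5.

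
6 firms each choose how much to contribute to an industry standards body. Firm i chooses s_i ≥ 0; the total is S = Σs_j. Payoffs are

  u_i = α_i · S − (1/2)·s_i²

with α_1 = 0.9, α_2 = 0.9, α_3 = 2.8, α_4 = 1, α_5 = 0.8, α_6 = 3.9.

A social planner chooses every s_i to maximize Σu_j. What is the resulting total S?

61.8

Planner FOC: ∂(Σu_j)/∂s_i = (Σα_j) − s_i = 0, so s_i^SO = Σα_j = 10.3 for every i; S^SO = 61.8.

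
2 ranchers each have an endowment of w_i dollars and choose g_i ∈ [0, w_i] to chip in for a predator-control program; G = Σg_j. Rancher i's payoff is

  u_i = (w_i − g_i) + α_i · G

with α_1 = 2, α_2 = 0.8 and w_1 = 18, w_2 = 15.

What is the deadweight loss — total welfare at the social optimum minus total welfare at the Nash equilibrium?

∂u_i/∂g_i = α_i − 1, so rancher i contributes w_i if α_i > 1, else 0.
α_i > 1 for i ∈ {1}; NE contributions (18, 0), G = 18.
W^NE = Σw_i − G^NE + (Σα_i)·G^NE = 33 + 1.8·18 = 65.4.
Planner: ∂(Σu_j)/∂g_i = Σα_j − 1 = 1.8 > 0, so everyone contributes w_i; G^SO = 33, W^SO = 33 + 1.8·33 = 92.4.
Deadweight loss = 27.

27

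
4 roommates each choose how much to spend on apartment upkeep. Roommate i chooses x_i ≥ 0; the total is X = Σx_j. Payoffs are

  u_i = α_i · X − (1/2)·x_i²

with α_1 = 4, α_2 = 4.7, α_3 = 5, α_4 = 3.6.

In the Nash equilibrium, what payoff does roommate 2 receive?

Roommate i's FOC: ∂u_i/∂x_i = α_i − x_i = 0, so x_i* = α_i.
NE contributions = (4, 4.7, 5, 3.6); X = 17.3.
u_2 = α_2·X − ½·(x_2)² = 4.7·17.3 − ½·4.7² = 70.265.

70.265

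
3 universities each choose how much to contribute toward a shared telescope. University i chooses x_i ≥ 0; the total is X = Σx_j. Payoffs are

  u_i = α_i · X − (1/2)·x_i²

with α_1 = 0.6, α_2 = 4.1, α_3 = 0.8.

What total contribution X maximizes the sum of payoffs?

16.5

Planner FOC: ∂(Σu_j)/∂x_i = (Σα_j) − x_i = 0, so x_i^SO = Σα_j = 5.5 for every i; X^SO = 16.5.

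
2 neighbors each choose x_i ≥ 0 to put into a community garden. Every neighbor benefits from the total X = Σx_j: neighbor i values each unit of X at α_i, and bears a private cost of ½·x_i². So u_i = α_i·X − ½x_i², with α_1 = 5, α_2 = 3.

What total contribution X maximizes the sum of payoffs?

16

Planner FOC: ∂(Σu_j)/∂x_i = (Σα_j) − x_i = 0, so x_i^SO = Σα_j = 8 for every i; X^SO = 16.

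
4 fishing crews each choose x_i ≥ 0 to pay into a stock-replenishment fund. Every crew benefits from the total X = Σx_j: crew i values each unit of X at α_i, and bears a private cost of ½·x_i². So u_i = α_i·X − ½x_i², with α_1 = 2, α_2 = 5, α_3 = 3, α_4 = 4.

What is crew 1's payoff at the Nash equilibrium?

26

Crew i's FOC: ∂u_i/∂x_i = α_i − x_i = 0, so x_i* = α_i.
NE contributions = (2, 5, 3, 4); X = 14.
u_1 = α_1·X − ½·(x_1)² = 2·14 − ½·2² = 26.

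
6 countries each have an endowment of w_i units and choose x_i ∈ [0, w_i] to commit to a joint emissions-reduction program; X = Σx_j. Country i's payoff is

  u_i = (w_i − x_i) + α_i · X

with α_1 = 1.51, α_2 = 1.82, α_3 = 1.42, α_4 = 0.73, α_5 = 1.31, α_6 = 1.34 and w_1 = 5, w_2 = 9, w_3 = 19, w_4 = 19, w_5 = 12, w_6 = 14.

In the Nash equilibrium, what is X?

∂u_i/∂x_i = α_i − 1, so country i contributes w_i if α_i > 1, else 0.
α_i > 1 for i ∈ {1, 2, 3, 5, 6}; NE contributions (5, 9, 19, 0, 12, 14), X = 59.

59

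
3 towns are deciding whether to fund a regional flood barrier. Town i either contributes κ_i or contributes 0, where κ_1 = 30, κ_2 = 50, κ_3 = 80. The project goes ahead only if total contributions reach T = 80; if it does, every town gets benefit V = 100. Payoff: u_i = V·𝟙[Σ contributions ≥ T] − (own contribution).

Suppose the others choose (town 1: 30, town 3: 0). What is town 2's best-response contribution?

Others' total = 30. Contributing 50 brings total to 80 ≥ 80: gain V − κ_2 = 50.
Best response: 50.

50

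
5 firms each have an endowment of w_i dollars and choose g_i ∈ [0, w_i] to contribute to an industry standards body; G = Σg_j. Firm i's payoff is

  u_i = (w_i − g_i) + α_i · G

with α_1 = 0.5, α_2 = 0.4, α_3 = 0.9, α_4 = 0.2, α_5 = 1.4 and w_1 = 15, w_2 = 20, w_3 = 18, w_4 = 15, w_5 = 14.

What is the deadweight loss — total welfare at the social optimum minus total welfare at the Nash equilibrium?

∂u_i/∂g_i = α_i − 1, so firm i contributes w_i if α_i > 1, else 0.
α_i > 1 for i ∈ {5}; NE contributions (0, 0, 0, 0, 14), G = 14.
W^NE = Σw_i − G^NE + (Σα_i)·G^NE = 82 + 2.4·14 = 115.6.
Planner: ∂(Σu_j)/∂g_i = Σα_j − 1 = 2.4 > 0, so everyone contributes w_i; G^SO = 82, W^SO = 82 + 2.4·82 = 278.8.
Deadweight loss = 163.2.

163.2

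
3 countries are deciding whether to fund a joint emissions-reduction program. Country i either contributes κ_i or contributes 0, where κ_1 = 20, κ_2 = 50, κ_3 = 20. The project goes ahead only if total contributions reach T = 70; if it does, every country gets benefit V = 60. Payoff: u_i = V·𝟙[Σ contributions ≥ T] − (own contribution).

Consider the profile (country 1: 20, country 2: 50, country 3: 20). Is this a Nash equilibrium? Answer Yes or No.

Total = 90 ≥ 70: provided.
Country 1 (pledges 20, payoff 40): dropping to 0 → total 70, payoff 60. Profitable deviation.

No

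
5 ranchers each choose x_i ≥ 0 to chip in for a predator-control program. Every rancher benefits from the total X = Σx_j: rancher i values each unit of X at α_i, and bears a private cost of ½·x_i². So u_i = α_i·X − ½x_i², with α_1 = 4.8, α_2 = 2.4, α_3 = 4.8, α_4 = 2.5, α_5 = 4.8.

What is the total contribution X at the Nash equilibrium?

19.3

Rancher i's FOC: ∂u_i/∂x_i = α_i − x_i = 0, so x_i* = α_i.
NE contributions = (4.8, 2.4, 4.8, 2.5, 4.8); X = 19.3.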